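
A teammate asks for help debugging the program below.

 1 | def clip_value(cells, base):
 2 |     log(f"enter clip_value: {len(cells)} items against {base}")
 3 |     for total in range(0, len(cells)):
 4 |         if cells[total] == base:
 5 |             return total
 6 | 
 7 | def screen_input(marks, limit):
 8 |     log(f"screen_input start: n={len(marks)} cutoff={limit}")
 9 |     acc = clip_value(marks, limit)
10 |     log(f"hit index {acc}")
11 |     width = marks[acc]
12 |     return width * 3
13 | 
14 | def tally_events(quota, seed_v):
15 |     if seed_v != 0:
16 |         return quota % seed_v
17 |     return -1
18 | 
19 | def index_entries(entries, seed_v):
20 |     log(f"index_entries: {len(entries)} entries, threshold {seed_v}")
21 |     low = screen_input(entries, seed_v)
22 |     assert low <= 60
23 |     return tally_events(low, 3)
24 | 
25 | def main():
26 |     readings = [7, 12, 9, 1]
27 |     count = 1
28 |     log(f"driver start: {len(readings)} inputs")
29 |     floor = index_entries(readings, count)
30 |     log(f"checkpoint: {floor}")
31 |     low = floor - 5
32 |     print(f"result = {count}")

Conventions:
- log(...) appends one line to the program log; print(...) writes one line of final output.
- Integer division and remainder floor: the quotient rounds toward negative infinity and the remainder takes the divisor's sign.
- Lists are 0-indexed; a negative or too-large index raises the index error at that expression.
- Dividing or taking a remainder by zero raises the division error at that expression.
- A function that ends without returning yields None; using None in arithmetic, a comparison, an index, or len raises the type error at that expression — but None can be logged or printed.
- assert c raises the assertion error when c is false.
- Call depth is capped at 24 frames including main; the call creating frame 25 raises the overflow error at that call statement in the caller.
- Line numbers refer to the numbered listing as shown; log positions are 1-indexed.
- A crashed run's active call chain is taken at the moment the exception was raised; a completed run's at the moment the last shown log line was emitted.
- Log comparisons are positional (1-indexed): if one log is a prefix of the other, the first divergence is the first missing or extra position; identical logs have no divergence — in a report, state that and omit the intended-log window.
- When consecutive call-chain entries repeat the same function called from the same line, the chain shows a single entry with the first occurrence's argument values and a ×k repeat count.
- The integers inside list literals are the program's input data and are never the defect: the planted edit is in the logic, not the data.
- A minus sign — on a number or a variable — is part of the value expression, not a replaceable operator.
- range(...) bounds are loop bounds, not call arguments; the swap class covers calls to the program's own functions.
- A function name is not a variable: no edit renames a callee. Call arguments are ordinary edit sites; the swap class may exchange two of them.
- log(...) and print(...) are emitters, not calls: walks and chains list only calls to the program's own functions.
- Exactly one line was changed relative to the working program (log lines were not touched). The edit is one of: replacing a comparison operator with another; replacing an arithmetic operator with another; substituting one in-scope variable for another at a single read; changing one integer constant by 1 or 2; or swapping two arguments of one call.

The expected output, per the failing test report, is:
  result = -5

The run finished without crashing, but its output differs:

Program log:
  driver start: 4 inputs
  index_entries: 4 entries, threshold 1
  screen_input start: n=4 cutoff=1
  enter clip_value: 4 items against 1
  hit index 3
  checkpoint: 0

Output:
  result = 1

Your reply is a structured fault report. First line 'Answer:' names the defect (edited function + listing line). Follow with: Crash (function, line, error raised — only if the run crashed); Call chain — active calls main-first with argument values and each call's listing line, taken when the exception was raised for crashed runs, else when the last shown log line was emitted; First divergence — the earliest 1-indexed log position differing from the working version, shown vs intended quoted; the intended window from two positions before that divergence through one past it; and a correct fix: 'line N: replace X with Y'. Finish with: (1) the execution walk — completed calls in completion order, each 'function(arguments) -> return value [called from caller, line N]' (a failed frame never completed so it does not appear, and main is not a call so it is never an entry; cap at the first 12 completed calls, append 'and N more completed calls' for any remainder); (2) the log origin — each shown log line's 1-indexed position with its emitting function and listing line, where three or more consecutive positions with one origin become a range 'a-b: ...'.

Answer: the defect is in main at line 32.
Core observation: The two runs log identically and part ways only at the printed values.
Call chain: main.
First divergence: there is none — every log position agrees.
Execution walk:
  clip_value([7, 12, 9, 1], 1) -> 3  [called from screen_input, line 9]
  screen_input([7, 12, 9, 1], 1) -> 3  [called from index_entries, line 21]
  tally_events(3, 3) -> 0  [called from index_entries, line 23]
  index_entries([7, 12, 9, 1], 1) -> 0  [called from main, line 29]
Origin of each log line:
  1: logged in main at line 28
  2: logged in index_entries at line 20
  3: logged in screen_input at line 8
  4: logged in clip_value at line 2
  5: logged in screen_input at line 10
  6: logged in main at line 30
A correct fix: line 32: replace `count` with `low`.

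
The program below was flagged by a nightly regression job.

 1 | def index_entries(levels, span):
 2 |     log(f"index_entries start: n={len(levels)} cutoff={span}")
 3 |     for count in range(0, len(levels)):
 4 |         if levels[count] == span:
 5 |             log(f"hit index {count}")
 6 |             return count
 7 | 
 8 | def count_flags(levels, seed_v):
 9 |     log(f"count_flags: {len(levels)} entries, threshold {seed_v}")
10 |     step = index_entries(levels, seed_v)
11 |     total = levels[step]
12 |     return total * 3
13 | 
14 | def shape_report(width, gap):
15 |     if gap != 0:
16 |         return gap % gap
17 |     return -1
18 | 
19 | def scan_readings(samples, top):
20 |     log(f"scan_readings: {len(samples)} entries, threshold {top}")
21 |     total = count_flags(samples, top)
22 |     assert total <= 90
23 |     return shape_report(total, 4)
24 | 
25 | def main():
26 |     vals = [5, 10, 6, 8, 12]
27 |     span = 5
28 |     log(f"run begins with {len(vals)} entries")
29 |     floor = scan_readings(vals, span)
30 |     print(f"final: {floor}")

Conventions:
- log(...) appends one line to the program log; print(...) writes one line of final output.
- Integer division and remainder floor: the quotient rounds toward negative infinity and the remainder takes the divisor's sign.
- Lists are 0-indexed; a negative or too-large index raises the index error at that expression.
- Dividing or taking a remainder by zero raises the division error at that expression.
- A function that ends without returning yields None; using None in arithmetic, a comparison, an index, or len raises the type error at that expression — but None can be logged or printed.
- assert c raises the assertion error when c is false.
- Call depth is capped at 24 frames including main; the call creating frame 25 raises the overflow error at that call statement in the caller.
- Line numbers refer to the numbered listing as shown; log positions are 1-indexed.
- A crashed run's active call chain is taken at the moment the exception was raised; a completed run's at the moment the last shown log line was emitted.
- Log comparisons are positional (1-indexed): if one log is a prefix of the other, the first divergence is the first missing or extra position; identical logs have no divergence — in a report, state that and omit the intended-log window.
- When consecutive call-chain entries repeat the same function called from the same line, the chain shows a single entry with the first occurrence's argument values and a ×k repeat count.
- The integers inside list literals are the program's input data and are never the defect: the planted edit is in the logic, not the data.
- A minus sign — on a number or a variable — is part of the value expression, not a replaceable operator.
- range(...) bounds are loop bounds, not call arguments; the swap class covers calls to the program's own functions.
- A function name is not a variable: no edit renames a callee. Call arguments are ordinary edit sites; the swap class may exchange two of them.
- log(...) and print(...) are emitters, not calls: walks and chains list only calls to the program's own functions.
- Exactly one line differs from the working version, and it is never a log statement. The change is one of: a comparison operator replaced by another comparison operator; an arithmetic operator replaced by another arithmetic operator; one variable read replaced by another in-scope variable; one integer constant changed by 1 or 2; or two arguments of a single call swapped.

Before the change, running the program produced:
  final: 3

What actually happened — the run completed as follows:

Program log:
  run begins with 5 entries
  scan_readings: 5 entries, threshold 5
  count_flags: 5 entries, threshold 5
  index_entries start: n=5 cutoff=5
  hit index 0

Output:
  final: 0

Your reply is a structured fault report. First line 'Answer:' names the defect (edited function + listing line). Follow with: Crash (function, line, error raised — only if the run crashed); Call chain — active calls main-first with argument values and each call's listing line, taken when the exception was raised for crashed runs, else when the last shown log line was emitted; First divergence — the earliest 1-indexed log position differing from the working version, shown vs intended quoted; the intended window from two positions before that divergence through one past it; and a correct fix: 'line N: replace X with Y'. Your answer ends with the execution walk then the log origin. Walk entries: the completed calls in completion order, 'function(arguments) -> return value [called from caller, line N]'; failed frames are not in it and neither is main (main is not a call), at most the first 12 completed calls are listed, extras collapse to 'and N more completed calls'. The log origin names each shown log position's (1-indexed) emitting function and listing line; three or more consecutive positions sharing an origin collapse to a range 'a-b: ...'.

Answer: the defect is in shape_report at line 16.
Key fact: No log line changed; the fault shows up purely in the output.
Call chain: main -> scan_readings([5, 10, 6, 8, 12], 5) (called at line 29) -> count_flags([5, 10, 6, 8, 12], 5) (called at line 21) -> index_entries([5, 10, 6, 8, 12], 5) (called at line 10).
First divergence: none — the logs agree in full.
Execution walk:
  index_entries([5, 10, 6, 8, 12], 5) -> 0  [called from count_flags, line 10]
  count_flags([5, 10, 6, 8, 12], 5) -> 15  [called from scan_readings, line 21]
  shape_report(15, 4) -> 0  [called from scan_readings, line 23]
  scan_readings([5, 10, 6, 8, 12], 5) -> 0  [called from main, line 29]
Log line origins:
  1: emitted by main (line 28)
  2: emitted by scan_readings (line 20)
  3: emitted by count_flags (line 9)
  4: emitted by index_entries (line 2)
  5: emitted by index_entries (line 5)
A correct fix: line 16: replace `gap % gap` with `width % gap`.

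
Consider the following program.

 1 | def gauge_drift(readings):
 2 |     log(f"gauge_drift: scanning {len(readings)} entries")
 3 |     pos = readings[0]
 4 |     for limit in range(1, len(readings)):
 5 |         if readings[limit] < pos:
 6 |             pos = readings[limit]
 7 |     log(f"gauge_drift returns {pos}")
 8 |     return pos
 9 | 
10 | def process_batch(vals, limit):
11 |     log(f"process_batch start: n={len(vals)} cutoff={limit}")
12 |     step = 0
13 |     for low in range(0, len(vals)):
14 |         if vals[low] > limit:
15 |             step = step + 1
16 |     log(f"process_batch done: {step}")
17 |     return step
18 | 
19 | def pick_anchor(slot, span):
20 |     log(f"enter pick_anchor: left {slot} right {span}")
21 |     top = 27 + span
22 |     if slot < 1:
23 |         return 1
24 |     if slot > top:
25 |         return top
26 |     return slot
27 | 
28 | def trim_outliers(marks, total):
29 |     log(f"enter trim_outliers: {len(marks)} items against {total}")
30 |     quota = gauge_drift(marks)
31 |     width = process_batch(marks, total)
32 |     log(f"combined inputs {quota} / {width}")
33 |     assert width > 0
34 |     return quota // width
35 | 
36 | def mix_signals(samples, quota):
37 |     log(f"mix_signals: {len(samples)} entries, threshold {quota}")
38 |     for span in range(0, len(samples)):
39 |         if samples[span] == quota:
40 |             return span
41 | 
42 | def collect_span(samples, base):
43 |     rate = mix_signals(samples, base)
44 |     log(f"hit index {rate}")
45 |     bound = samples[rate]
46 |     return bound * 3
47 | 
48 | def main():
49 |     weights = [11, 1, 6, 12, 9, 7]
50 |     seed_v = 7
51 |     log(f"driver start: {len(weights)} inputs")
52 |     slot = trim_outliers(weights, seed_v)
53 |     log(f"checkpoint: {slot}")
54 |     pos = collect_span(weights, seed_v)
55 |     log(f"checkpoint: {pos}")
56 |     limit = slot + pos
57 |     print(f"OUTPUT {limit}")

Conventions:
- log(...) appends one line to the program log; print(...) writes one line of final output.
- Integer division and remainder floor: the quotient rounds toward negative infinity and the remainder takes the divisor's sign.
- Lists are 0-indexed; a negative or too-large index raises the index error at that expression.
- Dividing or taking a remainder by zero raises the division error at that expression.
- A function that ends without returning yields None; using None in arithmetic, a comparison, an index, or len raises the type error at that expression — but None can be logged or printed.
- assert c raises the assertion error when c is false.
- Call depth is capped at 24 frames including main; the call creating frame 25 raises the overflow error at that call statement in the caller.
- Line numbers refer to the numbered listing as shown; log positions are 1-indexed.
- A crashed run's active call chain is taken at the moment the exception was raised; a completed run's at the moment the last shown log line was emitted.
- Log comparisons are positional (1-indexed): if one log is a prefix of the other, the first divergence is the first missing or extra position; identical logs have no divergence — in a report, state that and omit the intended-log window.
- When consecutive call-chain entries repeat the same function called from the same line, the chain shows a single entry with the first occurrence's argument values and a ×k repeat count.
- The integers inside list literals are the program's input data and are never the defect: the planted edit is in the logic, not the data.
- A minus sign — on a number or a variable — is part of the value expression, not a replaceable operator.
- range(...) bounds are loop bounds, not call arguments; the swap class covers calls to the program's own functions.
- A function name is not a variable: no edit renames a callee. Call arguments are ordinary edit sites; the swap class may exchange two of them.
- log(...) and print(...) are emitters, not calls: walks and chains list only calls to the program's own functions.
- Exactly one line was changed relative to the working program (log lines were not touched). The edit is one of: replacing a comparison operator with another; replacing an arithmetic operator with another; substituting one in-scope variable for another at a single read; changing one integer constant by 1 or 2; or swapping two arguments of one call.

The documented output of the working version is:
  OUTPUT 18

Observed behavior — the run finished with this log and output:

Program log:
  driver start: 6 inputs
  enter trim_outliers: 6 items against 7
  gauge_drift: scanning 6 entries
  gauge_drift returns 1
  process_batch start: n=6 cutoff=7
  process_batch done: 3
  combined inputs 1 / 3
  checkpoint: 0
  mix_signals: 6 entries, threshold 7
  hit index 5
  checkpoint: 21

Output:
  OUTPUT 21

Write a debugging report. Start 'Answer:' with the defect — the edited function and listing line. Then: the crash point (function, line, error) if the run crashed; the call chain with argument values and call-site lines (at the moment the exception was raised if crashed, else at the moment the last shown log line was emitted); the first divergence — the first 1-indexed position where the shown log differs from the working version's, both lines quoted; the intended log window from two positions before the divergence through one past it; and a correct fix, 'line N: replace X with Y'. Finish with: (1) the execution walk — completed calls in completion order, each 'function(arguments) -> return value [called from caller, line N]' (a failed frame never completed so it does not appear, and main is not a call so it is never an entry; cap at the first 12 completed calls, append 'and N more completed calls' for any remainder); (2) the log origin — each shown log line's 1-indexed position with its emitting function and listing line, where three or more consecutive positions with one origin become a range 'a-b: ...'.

Answer: the defect is in main at line 50.
The tell: Everything matches until log position 2, which reads 'enter trim_outliers: 6 items against 7' in place of 'enter trim_outliers: 6 items against 6'.
Call chain: main.
First divergence: position 2; shown 'enter trim_outliers: 6 items against 7' vs intended 'enter trim_outliers: 6 items against 6'.
Intended log window:
  1: driver start: 6 inputs
  2: enter trim_outliers: 6 items against 6
  3: gauge_drift: scanning 6 entries
Execution walk:
  gauge_drift([11, 1, 6, 12, 9, 7]) -> 1  [called from trim_outliers, line 30]
  process_batch([11, 1, 6, 12, 9, 7], 7) -> 3  [called from trim_outliers, line 31]
  trim_outliers([11, 1, 6, 12, 9, 7], 7) -> 0  [called from main, line 52]
  mix_signals([11, 1, 6, 12, 9, 7], 7) -> 5  [called from collect_span, line 43]
  collect_span([11, 1, 6, 12, 9, 7], 7) -> 21  [called from main, line 54]
Origin of each log line:
  1: logged in main at line 51
  2: logged in trim_outliers at line 29
  3: logged in gauge_drift at line 2
  4: logged in gauge_drift at line 7
  5: logged in process_batch at line 11
  6: logged in process_batch at line 16
  7: logged in trim_outliers at line 32
  8: logged in main at line 53
  9: logged in mix_signals at line 37
  10: logged in collect_span at line 44
  11: logged in main at line 55
A correct fix: line 50: replace `7` with `6`.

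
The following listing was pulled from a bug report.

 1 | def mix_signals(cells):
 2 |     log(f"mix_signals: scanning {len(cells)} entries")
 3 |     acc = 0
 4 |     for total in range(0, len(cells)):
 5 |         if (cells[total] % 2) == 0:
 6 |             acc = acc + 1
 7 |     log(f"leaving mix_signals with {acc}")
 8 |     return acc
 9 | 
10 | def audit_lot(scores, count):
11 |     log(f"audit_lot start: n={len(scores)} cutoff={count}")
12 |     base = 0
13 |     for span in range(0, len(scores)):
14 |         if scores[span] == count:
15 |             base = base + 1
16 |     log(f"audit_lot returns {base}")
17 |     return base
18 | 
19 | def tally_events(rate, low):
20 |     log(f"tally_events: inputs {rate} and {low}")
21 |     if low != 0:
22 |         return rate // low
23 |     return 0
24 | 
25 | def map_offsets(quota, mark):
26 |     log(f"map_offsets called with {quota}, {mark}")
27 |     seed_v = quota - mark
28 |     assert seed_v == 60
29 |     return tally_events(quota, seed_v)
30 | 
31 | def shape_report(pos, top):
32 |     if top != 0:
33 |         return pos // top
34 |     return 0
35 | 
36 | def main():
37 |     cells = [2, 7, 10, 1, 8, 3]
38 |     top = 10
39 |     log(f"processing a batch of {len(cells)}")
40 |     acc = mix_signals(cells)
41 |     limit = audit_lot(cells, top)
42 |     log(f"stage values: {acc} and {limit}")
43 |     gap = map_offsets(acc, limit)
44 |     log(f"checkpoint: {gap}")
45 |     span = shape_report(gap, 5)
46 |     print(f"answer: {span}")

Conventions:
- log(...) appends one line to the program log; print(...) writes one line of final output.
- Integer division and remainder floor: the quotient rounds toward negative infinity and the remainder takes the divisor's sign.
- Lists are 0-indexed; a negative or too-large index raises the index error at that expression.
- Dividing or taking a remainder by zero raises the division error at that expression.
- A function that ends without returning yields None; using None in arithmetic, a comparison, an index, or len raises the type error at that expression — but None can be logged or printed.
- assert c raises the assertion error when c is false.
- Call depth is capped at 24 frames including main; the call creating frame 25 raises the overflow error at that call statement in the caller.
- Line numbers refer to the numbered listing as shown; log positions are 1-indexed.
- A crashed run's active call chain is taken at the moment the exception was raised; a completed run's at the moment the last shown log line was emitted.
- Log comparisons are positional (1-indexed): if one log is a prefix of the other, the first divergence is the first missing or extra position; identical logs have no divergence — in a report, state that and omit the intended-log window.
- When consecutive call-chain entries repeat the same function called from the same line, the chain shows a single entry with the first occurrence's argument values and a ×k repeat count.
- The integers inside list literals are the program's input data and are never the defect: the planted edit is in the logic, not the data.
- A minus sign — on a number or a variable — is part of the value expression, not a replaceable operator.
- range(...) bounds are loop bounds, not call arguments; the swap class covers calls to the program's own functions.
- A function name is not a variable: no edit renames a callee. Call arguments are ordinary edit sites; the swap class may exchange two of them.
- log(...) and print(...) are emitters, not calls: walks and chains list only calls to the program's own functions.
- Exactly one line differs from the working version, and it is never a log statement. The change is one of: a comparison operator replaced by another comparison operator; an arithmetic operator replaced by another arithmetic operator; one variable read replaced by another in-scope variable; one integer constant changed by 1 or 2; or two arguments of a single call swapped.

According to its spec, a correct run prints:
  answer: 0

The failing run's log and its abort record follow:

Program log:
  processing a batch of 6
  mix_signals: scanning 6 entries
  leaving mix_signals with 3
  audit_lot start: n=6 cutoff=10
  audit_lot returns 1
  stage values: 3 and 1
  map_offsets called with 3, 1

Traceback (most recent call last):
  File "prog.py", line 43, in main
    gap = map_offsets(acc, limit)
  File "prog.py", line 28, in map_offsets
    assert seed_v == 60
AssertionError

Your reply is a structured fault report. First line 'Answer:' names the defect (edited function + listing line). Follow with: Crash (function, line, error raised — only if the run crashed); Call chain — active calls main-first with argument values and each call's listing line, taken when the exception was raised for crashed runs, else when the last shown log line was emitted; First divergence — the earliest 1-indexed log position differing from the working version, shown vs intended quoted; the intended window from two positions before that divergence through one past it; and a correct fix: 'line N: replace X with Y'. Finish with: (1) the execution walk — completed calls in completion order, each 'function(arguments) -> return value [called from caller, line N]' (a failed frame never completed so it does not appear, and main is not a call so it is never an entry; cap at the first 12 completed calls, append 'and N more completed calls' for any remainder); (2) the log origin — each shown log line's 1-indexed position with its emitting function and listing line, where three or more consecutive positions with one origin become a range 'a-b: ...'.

Answer: the defect is in map_offsets at line 28.
Key observation: The shown log is a 7-line prefix of the intended one, whose next entry is 'tally_events: inputs 3 and 2'.
Crash: map_offsets, line 28, AssertionError.
Call chain: main -> map_offsets(3, 1) (called at line 43).
First divergence: position 8 — after 7 matching lines the faulty run goes silent; intended next line 'tally_events: inputs 3 and 2'.
Intended log window:
  6: stage values: 3 and 1
  7: map_offsets called with 3, 1
  8: tally_events: inputs 3 and 2
  9: checkpoint: 1
Execution walk:
  mix_signals([2, 7, 10, 1, 8, 3]) -> 3  [called from main, line 40]
  audit_lot([2, 7, 10, 1, 8, 3], 10) -> 1  [called from main, line 41]
Origin of each log line:
  1: from main, line 39
  2: from mix_signals, line 2
  3: from mix_signals, line 7
  4: from audit_lot, line 11
  5: from audit_lot, line 16
  6: from main, line 42
  7: from map_offsets, line 26
A correct fix: line 28: replace `==` with `<=`.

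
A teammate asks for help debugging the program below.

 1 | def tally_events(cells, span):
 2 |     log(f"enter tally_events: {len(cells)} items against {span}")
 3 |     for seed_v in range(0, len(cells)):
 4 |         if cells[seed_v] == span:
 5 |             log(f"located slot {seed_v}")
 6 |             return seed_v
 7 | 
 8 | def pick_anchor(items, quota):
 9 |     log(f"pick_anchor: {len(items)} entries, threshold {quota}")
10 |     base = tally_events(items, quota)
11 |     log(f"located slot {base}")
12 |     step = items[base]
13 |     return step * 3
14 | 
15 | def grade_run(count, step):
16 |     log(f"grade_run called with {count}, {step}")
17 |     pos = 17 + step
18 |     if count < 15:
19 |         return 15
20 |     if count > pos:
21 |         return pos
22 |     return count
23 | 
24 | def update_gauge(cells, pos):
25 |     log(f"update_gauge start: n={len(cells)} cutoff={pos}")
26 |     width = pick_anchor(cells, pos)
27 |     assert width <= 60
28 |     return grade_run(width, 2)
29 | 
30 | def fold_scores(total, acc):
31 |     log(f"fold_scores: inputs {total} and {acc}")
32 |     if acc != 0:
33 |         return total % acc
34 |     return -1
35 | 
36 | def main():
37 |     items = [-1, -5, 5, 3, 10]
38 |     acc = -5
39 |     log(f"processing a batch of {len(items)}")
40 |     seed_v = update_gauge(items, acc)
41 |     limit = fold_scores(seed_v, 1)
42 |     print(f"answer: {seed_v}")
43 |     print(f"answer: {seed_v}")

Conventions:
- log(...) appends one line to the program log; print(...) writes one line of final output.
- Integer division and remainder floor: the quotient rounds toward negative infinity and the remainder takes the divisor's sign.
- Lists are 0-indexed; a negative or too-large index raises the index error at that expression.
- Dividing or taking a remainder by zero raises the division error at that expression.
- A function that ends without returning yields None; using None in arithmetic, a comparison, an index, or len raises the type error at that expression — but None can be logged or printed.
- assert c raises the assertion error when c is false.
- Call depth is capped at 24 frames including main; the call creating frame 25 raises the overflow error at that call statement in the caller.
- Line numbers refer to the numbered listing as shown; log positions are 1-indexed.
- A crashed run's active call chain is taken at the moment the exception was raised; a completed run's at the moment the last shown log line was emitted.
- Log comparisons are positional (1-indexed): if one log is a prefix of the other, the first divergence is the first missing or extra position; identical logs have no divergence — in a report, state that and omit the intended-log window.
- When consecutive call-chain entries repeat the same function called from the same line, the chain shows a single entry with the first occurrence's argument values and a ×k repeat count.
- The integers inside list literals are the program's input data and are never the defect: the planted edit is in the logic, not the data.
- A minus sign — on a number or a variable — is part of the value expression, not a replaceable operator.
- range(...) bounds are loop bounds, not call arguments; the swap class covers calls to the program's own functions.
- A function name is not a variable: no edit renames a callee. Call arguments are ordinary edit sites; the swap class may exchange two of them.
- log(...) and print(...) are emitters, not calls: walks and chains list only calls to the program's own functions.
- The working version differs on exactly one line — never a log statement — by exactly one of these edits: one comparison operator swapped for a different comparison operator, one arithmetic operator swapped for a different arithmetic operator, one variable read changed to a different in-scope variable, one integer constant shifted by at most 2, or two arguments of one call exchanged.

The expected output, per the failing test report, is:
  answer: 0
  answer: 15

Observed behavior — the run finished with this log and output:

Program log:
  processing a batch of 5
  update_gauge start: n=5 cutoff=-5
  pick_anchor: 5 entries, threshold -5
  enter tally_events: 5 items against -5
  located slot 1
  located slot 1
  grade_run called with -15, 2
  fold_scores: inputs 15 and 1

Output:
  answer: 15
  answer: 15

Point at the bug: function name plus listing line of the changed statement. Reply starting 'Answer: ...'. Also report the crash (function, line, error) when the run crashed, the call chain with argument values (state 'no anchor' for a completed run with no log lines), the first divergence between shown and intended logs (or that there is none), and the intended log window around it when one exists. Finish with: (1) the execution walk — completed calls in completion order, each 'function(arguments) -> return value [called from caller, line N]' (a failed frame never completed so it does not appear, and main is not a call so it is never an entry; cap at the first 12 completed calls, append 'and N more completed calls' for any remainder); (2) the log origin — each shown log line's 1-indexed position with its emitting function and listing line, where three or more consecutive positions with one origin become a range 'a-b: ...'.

Answer: the defect is in main at line 42.
The tell: Every logged value matches the working version; the printed result is what differs.
Call chain: main -> fold_scores(15, 1) (called at line 41).
First divergence: none; the two logs match at every position.
Execution walk:
  tally_events([-1, -5, 5, 3, 10], -5) -> 1  [called from pick_anchor, line 10]
  pick_anchor([-1, -5, 5, 3, 10], -5) -> -15  [called from update_gauge, line 26]
  grade_run(-15, 2) -> 15  [called from update_gauge, line 28]
  update_gauge([-1, -5, 5, 3, 10], -5) -> 15  [called from main, line 40]
  fold_scores(15, 1) -> 0  [called from main, line 41]
Origin of each log line:
  1 — main, line 39
  2 — update_gauge, line 25
  3 — pick_anchor, line 9
  4 — tally_events, line 2
  5 — tally_events, line 5
  6 — pick_anchor, line 11
  7 — grade_run, line 16
  8 — fold_scores, line 31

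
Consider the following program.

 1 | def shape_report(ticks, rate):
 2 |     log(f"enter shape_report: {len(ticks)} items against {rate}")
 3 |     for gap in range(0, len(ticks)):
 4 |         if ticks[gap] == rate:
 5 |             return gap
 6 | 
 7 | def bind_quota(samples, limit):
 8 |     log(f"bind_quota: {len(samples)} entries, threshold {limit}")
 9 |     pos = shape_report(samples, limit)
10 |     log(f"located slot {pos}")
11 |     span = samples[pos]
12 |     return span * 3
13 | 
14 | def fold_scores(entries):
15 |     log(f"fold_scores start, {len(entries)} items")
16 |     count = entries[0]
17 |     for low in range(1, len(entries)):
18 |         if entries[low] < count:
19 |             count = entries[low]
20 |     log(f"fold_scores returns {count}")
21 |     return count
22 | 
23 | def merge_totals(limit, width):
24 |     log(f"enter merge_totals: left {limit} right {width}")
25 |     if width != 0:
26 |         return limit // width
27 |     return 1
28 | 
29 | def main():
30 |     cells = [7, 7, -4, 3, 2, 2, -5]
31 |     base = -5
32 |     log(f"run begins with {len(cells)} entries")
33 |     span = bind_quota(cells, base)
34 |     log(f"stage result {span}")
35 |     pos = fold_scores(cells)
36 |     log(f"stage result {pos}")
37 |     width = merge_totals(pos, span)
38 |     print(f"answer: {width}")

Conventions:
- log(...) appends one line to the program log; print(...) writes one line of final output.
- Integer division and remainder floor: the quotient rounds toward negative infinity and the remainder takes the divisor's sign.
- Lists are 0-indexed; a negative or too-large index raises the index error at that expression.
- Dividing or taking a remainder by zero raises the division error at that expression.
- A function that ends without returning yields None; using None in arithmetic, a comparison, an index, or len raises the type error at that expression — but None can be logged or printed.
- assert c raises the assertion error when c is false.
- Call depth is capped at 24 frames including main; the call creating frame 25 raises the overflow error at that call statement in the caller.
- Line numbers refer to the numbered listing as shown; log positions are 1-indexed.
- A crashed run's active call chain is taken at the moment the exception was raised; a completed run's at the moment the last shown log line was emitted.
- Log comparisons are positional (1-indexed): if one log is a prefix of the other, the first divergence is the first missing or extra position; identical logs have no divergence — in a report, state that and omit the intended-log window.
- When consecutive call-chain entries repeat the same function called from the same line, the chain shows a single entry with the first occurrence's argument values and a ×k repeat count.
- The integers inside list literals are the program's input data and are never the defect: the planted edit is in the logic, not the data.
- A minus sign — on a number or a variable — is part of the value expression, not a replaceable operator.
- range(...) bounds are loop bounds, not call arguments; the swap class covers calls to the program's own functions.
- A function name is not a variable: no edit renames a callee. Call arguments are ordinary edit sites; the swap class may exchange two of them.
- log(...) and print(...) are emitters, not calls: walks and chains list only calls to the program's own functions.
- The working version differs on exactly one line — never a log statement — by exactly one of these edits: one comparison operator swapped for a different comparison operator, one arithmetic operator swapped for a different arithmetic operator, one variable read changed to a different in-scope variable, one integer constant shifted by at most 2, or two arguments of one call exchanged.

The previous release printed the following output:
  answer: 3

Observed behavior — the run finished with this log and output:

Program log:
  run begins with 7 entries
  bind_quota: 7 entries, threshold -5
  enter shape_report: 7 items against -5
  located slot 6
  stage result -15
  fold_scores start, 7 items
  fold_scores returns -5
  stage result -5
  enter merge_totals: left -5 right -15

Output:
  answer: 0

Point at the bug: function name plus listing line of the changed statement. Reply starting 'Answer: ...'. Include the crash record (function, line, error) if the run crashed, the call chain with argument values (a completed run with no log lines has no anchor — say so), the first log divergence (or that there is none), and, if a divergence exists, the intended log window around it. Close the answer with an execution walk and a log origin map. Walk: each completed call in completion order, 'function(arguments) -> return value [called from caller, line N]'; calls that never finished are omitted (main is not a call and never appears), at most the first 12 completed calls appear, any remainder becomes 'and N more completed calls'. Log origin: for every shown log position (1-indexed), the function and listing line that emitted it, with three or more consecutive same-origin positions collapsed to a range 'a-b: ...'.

Answer: the defect is in main at line 37.
Core observation: The log first diverges at position 9: the faulty run prints 'enter merge_totals: left -5 right -15' where the working version prints 'enter merge_totals: left -15 right -5'.
Call chain: main -> merge_totals(-5, -15) (called at line 37).
First divergence: position 9 — the shown line 'enter merge_totals: left -5 right -15' should read 'enter merge_totals: left -15 right -5'.
Intended log window:
  7: fold_scores returns -5
  8: stage result -5
  9: enter merge_totals: left -15 right -5
Execution walk:
  shape_report([7, 7, -4, 3, 2, 2, -5], -5) -> 6  [called from bind_quota, line 9]
  bind_quota([7, 7, -4, 3, 2, 2, -5], -5) -> -15  [called from main, line 33]
  fold_scores([7, 7, -4, 3, 2, 2, -5]) -> -5  [called from main, line 35]
  merge_totals(-5, -15) -> 0  [called from main, line 37]
Origin of each log line:
  1: logged in main at line 32
  2: logged in bind_quota at line 8
  3: logged in shape_report at line 2
  4: logged in bind_quota at line 10
  5: logged in main at line 34
  6: logged in fold_scores at line 15
  7: logged in fold_scores at line 20
  8: logged in main at line 36
  9: logged in merge_totals at line 24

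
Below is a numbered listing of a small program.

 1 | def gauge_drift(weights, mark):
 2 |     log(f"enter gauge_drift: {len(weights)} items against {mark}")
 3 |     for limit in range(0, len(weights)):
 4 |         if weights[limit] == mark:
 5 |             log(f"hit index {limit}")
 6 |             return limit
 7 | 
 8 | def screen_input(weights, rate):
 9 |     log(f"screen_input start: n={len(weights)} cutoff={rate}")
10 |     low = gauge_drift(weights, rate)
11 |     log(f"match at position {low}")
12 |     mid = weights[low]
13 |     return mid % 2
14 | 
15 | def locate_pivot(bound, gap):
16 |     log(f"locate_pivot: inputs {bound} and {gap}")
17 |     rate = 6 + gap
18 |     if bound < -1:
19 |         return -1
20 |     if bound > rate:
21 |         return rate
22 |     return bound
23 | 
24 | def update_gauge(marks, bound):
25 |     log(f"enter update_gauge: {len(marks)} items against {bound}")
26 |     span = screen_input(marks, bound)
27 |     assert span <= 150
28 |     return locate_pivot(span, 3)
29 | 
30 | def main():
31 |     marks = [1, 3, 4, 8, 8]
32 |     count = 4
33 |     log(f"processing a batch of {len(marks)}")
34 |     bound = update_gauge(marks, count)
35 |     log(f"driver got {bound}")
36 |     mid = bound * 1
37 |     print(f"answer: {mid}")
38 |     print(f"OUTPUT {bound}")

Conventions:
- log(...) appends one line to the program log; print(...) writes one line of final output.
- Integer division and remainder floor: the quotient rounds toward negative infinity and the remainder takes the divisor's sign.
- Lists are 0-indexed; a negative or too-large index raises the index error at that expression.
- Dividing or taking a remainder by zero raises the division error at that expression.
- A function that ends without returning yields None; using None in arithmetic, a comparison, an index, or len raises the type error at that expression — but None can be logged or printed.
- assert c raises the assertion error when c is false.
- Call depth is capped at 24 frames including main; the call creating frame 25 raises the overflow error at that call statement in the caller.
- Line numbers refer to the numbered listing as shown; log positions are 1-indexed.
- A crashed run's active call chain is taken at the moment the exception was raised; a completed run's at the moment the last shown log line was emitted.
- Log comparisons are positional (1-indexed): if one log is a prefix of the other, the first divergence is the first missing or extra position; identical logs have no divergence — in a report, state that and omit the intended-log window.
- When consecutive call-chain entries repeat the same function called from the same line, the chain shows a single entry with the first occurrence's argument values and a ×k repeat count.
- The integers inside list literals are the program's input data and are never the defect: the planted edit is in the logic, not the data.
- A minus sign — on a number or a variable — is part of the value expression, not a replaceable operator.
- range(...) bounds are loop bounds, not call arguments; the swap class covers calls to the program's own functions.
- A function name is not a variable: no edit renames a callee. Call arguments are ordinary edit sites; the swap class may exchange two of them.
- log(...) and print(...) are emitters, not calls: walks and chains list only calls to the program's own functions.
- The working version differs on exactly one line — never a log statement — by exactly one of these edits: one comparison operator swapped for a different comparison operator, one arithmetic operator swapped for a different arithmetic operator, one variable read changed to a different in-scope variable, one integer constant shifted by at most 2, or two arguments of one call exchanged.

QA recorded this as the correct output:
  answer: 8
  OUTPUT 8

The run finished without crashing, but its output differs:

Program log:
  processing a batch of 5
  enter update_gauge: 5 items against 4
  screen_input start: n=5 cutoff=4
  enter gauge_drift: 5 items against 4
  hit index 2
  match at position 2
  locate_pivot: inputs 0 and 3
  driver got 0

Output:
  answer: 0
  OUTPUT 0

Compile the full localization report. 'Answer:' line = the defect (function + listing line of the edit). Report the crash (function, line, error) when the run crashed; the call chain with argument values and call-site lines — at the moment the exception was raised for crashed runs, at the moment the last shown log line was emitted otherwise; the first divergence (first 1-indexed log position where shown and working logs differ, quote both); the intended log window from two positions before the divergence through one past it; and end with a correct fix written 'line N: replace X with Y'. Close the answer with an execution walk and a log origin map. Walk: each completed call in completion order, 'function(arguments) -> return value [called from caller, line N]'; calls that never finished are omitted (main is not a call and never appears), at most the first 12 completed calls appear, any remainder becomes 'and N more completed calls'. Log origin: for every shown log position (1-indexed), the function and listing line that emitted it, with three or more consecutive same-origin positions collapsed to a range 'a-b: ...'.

Answer: the defect is in screen_input at line 13.
Core observation: The earliest visible damage is log position 7 — 'locate_pivot: inputs 0 and 3' rather than the intended 'locate_pivot: inputs 8 and 3'.
Call chain: main.
First divergence: at position 7 the run shows 'locate_pivot: inputs 0 and 3' where the working version logs 'locate_pivot: inputs 8 and 3'.
Intended log window:
  5: hit index 2
  6: match at position 2
  7: locate_pivot: inputs 8 and 3
  8: driver got 8
Execution walk:
  gauge_drift([1, 3, 4, 8, 8], 4) -> 2  [called from screen_input, line 10]
  screen_input([1, 3, 4, 8, 8], 4) -> 0  [called from update_gauge, line 26]
  locate_pivot(0, 3) -> 0  [called from update_gauge, line 28]
  update_gauge([1, 3, 4, 8, 8], 4) -> 0  [called from main, line 34]
Origin of each log line:
  1: emitted by main (line 33)
  2: emitted by update_gauge (line 25)
  3: emitted by screen_input (line 9)
  4: emitted by gauge_drift (line 2)
  5: emitted by gauge_drift (line 5)
  6: emitted by screen_input (line 11)
  7: emitted by locate_pivot (line 16)
  8: emitted by main (line 35)
A correct fix: line 13: replace `%` with `*`.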